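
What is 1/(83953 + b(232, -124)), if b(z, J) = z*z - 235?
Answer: 1/137542 ≈ 7.2705e-6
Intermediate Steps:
b(z, J) = -235 + z**2 (b(z, J) = z**2 - 235 = -235 + z**2)
1/(83953 + b(232, -124)) = 1/(83953 + (-235 + 232**2)) = 1/(83953 + (-235 + 53824)) = 1/(83953 + 53589) = 1/137542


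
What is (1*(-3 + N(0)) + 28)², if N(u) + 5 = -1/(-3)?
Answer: 3721/9 ≈ 413.44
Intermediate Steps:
N(u) = -14/3 (N(u) = -5 - 1/(-3) = -5 - 1*(-⅓) = -5 + ⅓ = -14/3)
(1*(-3 + N(0)) + 28)² = (1*(-3 - 14/3) + 28)² = (1*(-23/3) + 28)² = (-23/3 + 28)² = (61/3)² = 3721/9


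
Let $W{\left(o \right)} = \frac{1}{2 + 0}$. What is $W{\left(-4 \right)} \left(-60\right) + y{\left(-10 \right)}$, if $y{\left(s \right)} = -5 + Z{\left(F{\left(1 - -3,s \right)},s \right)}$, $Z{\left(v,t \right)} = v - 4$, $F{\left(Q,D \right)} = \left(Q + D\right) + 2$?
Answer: $-43$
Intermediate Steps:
$F{\left(Q,D \right)} = 2 + D + Q$ ($F{\left(Q,D \right)} = \left(D + Q\right) + 2 = 2 + D + Q$)
$Z{\left(v,t \right)} = -4 + v$ ($Z{\left(v,t \right)} = v - 4 = -4 + v$)
$W{\left(o \right)} = \frac{1}{2}$
$y{\left(s \right)} = -3 + s$ ($y{\left(s \right)} = -5 + \left(-4 + \left(2 + s + \left(1 - -3\right)\right)\right) = -5 + \left(-4 + \left(2 + s + \left(1 + 3\right)\right)\right) = -5 + \left(-4 + \left(2 + s + 4\right)\right) = -5 + \left(-4 + \left(6 + s\right)\right) = -5 + \left(2 + s\right) = -3 + s$)
$W{\left(-4 \right)} \left(-60\right) + y{\left(-10 \right)} = \frac{1}{2} \left(-60\right) - 13 = -30 - 13 = -43$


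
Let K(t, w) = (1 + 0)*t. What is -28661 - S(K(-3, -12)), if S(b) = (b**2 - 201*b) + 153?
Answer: -29426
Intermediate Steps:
K(t, w) = t (K(t, w) = 1*t = t)
S(b) = 153 + b**2 - 201*b
-28661 - S(K(-3, -12)) = -28661 - (153 + (-3)**2 - 201*(-3)) = -28661 - (153 + 9 + 603) = -28661 - 1*765 = -28661 - 765 = -29426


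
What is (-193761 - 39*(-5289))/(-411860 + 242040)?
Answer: -1251/16982 ≈ -0.073666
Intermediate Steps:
(-193761 - 39*(-5289))/(-411860 + 242040) = (-193761 + 206271)/(-169820) = 12510*(-1/169820) = -1251/16982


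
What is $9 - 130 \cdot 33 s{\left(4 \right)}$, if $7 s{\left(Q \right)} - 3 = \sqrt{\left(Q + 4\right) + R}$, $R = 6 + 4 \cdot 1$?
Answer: $- \frac{12807}{7} - \frac{12870 \sqrt{2}}{7} \approx -4429.7$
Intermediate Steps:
$R = 10$ ($R = 6 + 4 = 10$)
$s{\left(Q \right)} = \frac{3}{7} + \frac{\sqrt{14 + Q}}{7}$ ($s{\left(Q \right)} = \frac{3}{7} + \frac{\sqrt{\left(Q + 4\right) + 10}}{7} = \frac{3}{7} + \frac{\sqrt{\left(4 + Q\right) + 10}}{7} = \frac{3}{7} + \frac{\sqrt{14 + Q}}{7}$)
$9 - 130 \cdot 33 s{\left(4 \right)} = 9 - 130 \cdot 33 \left(\frac{3}{7} + \frac{\sqrt{14 + 4}}{7}\right) = 9 - 130 \cdot 33 \left(\frac{3}{7} + \frac{\sqrt{18}}{7}\right) = 9 - 130 \cdot 33 \left(\frac{3}{7} + \frac{3 \sqrt{2}}{7}\right) = 9 - 130 \left(\frac{99}{7} + \frac{99 \sqrt{2}}{7}\right) = 9 - \left(\frac{12870}{7} + \frac{12870 \sqrt{2}}{7}\right) = - \frac{12807}{7} - \frac{12870 \sqrt{2}}{7}$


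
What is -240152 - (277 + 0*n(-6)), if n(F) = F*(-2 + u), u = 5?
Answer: -240429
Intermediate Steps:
n(F) = 3*F (n(F) = F*(-2 + 5) = F*3 = 3*F)
-240152 - (277 + 0*n(-6)) = -240152 - (277 + 0*(3*(-6))) = -240152 - (277 + 0*(-18)) = -240152 - (277 + 0) = -240152 - 1*277 = -240152 - 277 = -240429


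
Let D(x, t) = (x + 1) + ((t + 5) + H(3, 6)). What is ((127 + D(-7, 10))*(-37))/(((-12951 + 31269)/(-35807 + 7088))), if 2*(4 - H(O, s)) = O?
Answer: 98113677/12212 ≈ 8034.2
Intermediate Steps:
H(O, s) = 4 - O/2
D(x, t) = 17/2 + t + x (D(x, t) = (x + 1) + ((t + 5) + (4 - ½*3)) = (1 + x) + ((5 + t) + (4 - 3/2)) = (1 + x) + ((5 + t) + 5/2) = (1 + x) + (15/2 + t) = 17/2 + t + x)
((127 + D(-7, 10))*(-37))/(((-12951 + 31269)/(-35807 + 7088))) = ((127 + (17/2 + 10 - 7))*(-37))/(((-12951 + 31269)/(-35807 + 7088))) = ((127 + 23/2)*(-37))/((18318/(-28719))) = ((277/2)*(-37))/((18318*(-1/28719))) = -10249/(2*(-6106/9573)) = -10249/2*(-9573/6106) = 98113677/12212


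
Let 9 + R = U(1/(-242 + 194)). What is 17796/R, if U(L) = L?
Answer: -854208/433 ≈ -1972.8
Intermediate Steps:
R = -433/48 (R = -9 + 1/(-242 + 194) = -9 + 1/(-48) = -9 - 1/48 = -433/48 ≈ -9.0208)
17796/R = 17796/(-433/48) = 17796*(-48/433) = -854208/433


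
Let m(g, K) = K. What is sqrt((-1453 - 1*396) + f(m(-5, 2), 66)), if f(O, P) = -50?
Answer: 3*I*sqrt(211) ≈ 43.578*I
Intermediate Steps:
sqrt((-1453 - 1*396) + f(m(-5, 2), 66)) = sqrt((-1453 - 1*396) - 50) = sqrt((-1453 - 396) - 50) = sqrt(-1849 - 50) = sqrt(-1899) = 3*I*sqrt(211)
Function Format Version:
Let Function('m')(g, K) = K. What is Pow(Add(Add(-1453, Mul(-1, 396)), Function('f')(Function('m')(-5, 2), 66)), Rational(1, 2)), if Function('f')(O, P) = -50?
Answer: Mul(3, I, Pow(211, Rational(1, 2))) ≈ Mul(43.578, I)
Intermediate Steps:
Pow(Add(Add(-1453, Mul(-1, 396)), Function('f')(Function('m')(-5, 2), 66)), Rational(1, 2)) = Pow(Add(Add(-1453, Mul(-1, 396)), -50), Rational(1, 2)) = Pow(Add(Add(-1453, -396), -50), Rational(1, 2)) = Pow(Add(-1849, -50), Rational(1, 2)) = Pow(-1899, Rational(1, 2)) = Mul(3, I, Pow(211, Rational(1, 2)))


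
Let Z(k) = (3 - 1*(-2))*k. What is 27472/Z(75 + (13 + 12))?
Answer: 6868/125 ≈ 54.944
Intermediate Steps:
Z(k) = 5*k (Z(k) = (3 + 2)*k = 5*k)
27472/Z(75 + (13 + 12)) = 27472/((5*(75 + (13 + 12)))) = 27472/((5*(75 + 25))) = 27472/((5*100)) = 27472/500 = 27472*(1/500) = 6868/125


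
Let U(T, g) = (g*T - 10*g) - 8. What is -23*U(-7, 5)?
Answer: 2139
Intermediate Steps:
U(T, g) = -8 - 10*g + T*g (U(T, g) = (T*g - 10*g) - 8 = (-10*g + T*g) - 8 = -8 - 10*g + T*g)
-23*U(-7, 5) = -23*(-8 - 10*5 - 7*5) = -23*(-8 - 50 - 35) = -23*(-93) = 2139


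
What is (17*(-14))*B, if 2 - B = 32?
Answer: 7140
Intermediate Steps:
B = -30 (B = 2 - 1*32 = 2 - 32 = -30)
(17*(-14))*B = (17*(-14))*(-30) = -238*(-30) = 7140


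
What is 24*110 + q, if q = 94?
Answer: 2734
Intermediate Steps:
24*110 + q = 24*110 + 94 = 2640 + 94 = 2734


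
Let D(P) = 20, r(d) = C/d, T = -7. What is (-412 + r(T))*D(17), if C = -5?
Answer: -57580/7 ≈ -8225.7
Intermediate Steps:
r(d) = -5/d
(-412 + r(T))*D(17) = (-412 - 5/(-7))*20 = (-412 - 5*(-1/7))*20 = (-412 + 5/7)*20 = -2879/7*20 = -57580/7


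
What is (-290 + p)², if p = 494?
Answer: 41616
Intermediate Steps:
(-290 + p)² = (-290 + 494)² = 204² = 41616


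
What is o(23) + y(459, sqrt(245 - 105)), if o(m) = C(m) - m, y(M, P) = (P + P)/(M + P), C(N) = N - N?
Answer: -4842723/210541 + 1836*sqrt(35)/210541 ≈ -22.950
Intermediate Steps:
C(N) = 0
y(M, P) = 2*P/(M + P) (y(M, P) = (2*P)/(M + P) = 2*P/(M + P))
o(m) = -m (o(m) = 0 - m = -m)
o(23) + y(459, sqrt(245 - 105)) = -1*23 + 2*sqrt(245 - 105)/(459 + sqrt(245 - 105)) = -23 + 2*sqrt(140)/(459 + sqrt(140)) = -23 + 2*(2*sqrt(35))/(459 + 2*sqrt(35)) = -23 + 4*sqrt(35)/(459 + 2*sqrt(35))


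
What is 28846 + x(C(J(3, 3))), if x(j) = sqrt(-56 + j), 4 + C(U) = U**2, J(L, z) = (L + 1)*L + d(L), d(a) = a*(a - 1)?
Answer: 28846 + 2*sqrt(66) ≈ 28862.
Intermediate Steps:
d(a) = a*(-1 + a)
J(L, z) = L*(1 + L) + L*(-1 + L) (J(L, z) = (L + 1)*L + L*(-1 + L) = (1 + L)*L + L*(-1 + L) = L*(1 + L) + L*(-1 + L))
C(U) = -4 + U**2
28846 + x(C(J(3, 3))) = 28846 + sqrt(-56 + (-4 + (2*3**2)**2)) = 28846 + sqrt(-56 + (-4 + (2*9)**2)) = 28846 + sqrt(-56 + (-4 + 18**2)) = 28846 + sqrt(-56 + (-4 + 324)) = 28846 + sqrt(-56 + 320) = 28846 + sqrt(264) = 28846 + 2*sqrt(66)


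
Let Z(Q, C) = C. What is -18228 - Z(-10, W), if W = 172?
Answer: -18400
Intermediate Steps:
-18228 - Z(-10, W) = -18228 - 1*172 = -18228 - 172 = -18400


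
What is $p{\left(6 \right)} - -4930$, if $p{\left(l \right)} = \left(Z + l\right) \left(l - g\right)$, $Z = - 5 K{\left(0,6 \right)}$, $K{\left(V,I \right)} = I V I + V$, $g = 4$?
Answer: $4942$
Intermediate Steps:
$K{\left(V,I \right)} = V + V I^{2}$ ($K{\left(V,I \right)} = V I^{2} + V = V + V I^{2}$)
$Z = 0$ ($Z = - 5 \cdot 0 \left(1 + 6^{2}\right) = - 5 \cdot 0 \left(1 + 36\right) = - 5 \cdot 0 \cdot 37 = \left(-5\right) 0 = 0$)
$p{\left(l \right)} = l \left(-4 + l\right)$ ($p{\left(l \right)} = \left(0 + l\right) \left(l - 4\right) = l \left(l - 4\right) = l \left(-4 + l\right)$)
$p{\left(6 \right)} - -4930 = 6 \left(-4 + 6\right) - -4930 = 6 \cdot 2 + 4930 = 12 + 4930 = 4942$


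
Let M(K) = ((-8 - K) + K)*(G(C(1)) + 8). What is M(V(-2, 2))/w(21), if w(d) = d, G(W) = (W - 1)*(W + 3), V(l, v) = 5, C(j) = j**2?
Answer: -64/21 ≈ -3.0476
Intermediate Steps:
G(W) = (-1 + W)*(3 + W)
M(K) = -64 (M(K) = ((-8 - K) + K)*((-3 + (1**2)**2 + 2*1**2) + 8) = -8*((-3 + 1**2 + 2*1) + 8) = -8*((-3 + 1 + 2) + 8) = -8*(0 + 8) = -8*8 = -64)
M(V(-2, 2))/w(21) = -64/21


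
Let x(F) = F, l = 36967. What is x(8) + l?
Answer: 36975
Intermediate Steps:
x(8) + l = 8 + 36967 = 36975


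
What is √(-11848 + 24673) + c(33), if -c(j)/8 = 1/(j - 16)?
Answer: -8/17 + 15*√57 ≈ 112.78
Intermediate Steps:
c(j) = -8/(-16 + j) (c(j) = -8/(j - 16) = -8/(-16 + j))
√(-11848 + 24673) + c(33) = √(-11848 + 24673) - 8/(-16 + 33) = √12825 - 8/17 = 15*√57 - 8*1/17 = 15*√57 - 8/17 = -8/17 + 15*√57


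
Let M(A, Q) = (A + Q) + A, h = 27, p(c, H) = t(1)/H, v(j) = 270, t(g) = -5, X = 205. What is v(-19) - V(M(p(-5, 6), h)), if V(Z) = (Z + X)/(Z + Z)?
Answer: 40349/152 ≈ 265.45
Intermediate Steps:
p(c, H) = -5/H
M(A, Q) = Q + 2*A
V(Z) = (205 + Z)/(2*Z) (V(Z) = (Z + 205)/(Z + Z) = (205 + Z)/((2*Z)) = (205 + Z)*(1/(2*Z)) = (205 + Z)/(2*Z))
v(-19) - V(M(p(-5, 6), h)) = 270 - (205 + (27 + 2*(-5/6)))/(2*(27 + 2*(-5/6))) = 270 - (205 + (27 - 5/3))/(2*(27 - 5/3)) = 270 - (205 + 76/3)/(2*76/3) = 270 - 3*691/(2*76*3) = 270 - 1*691/152 = 270 - 691/152 = 40349/152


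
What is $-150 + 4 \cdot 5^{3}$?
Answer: $350$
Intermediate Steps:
$-150 + 4 \cdot 5^{3} = -150 + 4 \cdot 125 = -150 + 500 = 350$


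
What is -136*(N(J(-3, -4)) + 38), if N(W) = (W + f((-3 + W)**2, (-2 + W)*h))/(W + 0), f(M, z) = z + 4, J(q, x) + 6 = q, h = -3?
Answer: -42704/9 ≈ -4744.9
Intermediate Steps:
J(q, x) = -6 + q
f(M, z) = 4 + z
N(W) = (10 - 2*W)/W (N(W) = (W + (4 + (-2 + W)*(-3)))/(W + 0) = (W + (4 + (6 - 3*W)))/W = (W + (10 - 3*W))/W = (10 - 2*W)/W)
-136*(N(J(-3, -4)) + 38) = -136*((-2 + 10/(-6 - 3)) + 38) = -136*((-2 + 10/(-9)) + 38) = -136*((-2 + 10*(-1/9)) + 38) = -136*((-2 - 10/9) + 38) = -136*(-28/9 + 38) = -136*314/9 = -42704/9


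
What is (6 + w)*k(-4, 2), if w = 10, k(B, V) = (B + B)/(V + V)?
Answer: -32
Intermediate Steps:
k(B, V) = B/V (k(B, V) = (2*B)/((2*V)) = (2*B)*(1/(2*V)) = B/V)
(6 + w)*k(-4, 2) = (6 + 10)*(-4/2) = 16*(-4*½) = 16*(-2) = -32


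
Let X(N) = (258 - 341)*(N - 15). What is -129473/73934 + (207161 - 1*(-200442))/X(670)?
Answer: -37174519847/4019421910 ≈ -9.2487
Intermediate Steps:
X(N) = 1245 - 83*N (X(N) = -83*(-15 + N) = 1245 - 83*N)
-129473/73934 + (207161 - 1*(-200442))/X(670) = -129473/73934 + (207161 - 1*(-200442))/(1245 - 83*670) = -129473*1/73934 + (207161 + 200442)/(1245 - 55610) = -129473/73934 + 407603/(-54365) = -129473/73934 + 407603*(-1/54365) = -129473/73934 - 407603/54365 = -37174519847/4019421910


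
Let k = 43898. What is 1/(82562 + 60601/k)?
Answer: 43898/3624367277 ≈ 1.2112e-5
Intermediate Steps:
1/(82562 + 60601/k) = 1/(82562 + 60601/43898) = 1/(3624367277/43898) = 43898/3624367277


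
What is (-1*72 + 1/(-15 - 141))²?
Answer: 126180289/24336 ≈ 5184.9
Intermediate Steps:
(-1*72 + 1/(-15 - 141))² = (-72 + 1/(-156))² = (-72 - 1/156)² = (-11233/156)² = 126180289/24336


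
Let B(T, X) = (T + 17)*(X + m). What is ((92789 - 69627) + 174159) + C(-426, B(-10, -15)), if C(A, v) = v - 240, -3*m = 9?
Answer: 196955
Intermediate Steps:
m = -3 (m = -1/3*9 = -3)
B(T, X) = (-3 + X)*(17 + T) (B(T, X) = (T + 17)*(X - 3) = (17 + T)*(-3 + X) = (-3 + X)*(17 + T))
C(A, v) = -240 + v
((92789 - 69627) + 174159) + C(-426, B(-10, -15)) = ((92789 - 69627) + 174159) + (-240 + (-51 - 3*(-10) + 17*(-15) - 10*(-15))) = (23162 + 174159) + (-240 + (-51 + 30 - 255 + 150)) = 197321 + (-240 - 126) = 197321 - 366 = 196955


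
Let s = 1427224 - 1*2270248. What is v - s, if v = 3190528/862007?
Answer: 7055298832/8369 ≈ 8.4303e+5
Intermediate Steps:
v = 30976/8369 (v = 3190528*(1/862007) = 30976/8369 ≈ 3.7013)
s = -843024 (s = 1427224 - 2270248 = -843024)
v - s = 30976/8369 - 1*(-843024) = 30976/8369 + 843024 = 7055298832/8369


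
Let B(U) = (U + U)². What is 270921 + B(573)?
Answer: 1584237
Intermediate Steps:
B(U) = 4*U² (B(U) = (2*U)² = 4*U²)
270921 + B(573) = 270921 + 4*573² = 270921 + 4*328329 = 270921 + 1313316 = 1584237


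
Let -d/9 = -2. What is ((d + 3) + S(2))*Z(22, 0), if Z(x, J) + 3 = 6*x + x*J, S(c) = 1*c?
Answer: 2967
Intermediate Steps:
d = 18 (d = -9*(-2) = 18)
S(c) = c
Z(x, J) = -3 + 6*x + J*x (Z(x, J) = -3 + (6*x + x*J) = -3 + (6*x + J*x) = -3 + 6*x + J*x)
((d + 3) + S(2))*Z(22, 0) = ((18 + 3) + 2)*(-3 + 6*22 + 0*22) = (21 + 2)*(-3 + 132 + 0) = 23*129 = 2967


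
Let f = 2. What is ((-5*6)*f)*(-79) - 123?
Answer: 4617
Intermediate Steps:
((-5*6)*f)*(-79) - 123 = (-5*6*2)*(-79) - 123 = -30*2*(-79) - 123 = -60*(-79) - 123 = 4740 - 123 = 4617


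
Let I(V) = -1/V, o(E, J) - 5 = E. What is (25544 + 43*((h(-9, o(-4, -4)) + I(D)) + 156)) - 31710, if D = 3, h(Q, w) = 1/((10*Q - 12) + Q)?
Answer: 58528/111 ≈ 527.28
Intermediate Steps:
o(E, J) = 5 + E
h(Q, w) = 1/(-12 + 11*Q) (h(Q, w) = 1/((-12 + 10*Q) + Q) = 1/(-12 + 11*Q))
(25544 + 43*((h(-9, o(-4, -4)) + I(D)) + 156)) - 31710 = (25544 + 43*((1/(-12 + 11*(-9)) - 1/3) + 156)) - 31710 = (25544 + 43*((1/(-12 - 99) - 1*⅓) + 156)) - 31710 = (25544 + 43*((1/(-111) - ⅓) + 156)) - 31710 = (25544 + 43*((-1/111 - ⅓) + 156)) - 31710 = (25544 + 43*(-38/111 + 156)) - 31710 = (25544 + 43*(17278/111)) - 31710 = (25544 + 742954/111) - 31710 = 3578338/111 - 31710 = 58528/111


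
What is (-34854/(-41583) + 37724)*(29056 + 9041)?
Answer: 240012927738/167 ≈ 1.4372e+9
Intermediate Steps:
(-34854/(-41583) + 37724)*(29056 + 9041) = (-34854*(-1/41583) + 37724)*38097 = (11618/13861 + 37724)*38097 = (522903982/13861)*38097 = 240012927738/167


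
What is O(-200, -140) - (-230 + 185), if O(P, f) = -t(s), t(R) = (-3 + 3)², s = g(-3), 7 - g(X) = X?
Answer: 45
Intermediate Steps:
g(X) = 7 - X
s = 10 (s = 7 - 1*(-3) = 7 + 3 = 10)
t(R) = 0 (t(R) = 0² = 0)
O(P, f) = 0 (O(P, f) = -1*0 = 0)
O(-200, -140) - (-230 + 185) = 0 - (-230 + 185) = 0 - 1*(-45) = 0 + 45 = 45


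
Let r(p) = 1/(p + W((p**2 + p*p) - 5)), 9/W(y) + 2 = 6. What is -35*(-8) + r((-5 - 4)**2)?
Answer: 93244/333 ≈ 280.01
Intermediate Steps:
W(y) = 9/4 (W(y) = 9/(-2 + 6) = 9/4)
r(p) = 1/(9/4 + p) (r(p) = 1/(p + 9/4) = 1/(9/4 + p))
-35*(-8) + r((-5 - 4)**2) = -35*(-8) + 4/(9 + 4*(-5 - 4)**2) = 280 + 4/(9 + 4*(-9)**2) = 280 + 4/(9 + 4*81) = 280 + 4/(9 + 324) = 280 + 4/333 = 93244/333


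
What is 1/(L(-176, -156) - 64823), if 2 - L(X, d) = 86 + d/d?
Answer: -1/64908 ≈ -1.5406e-5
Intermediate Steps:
L(X, d) = -85 (L(X, d) = 2 - (86 + d/d) = 2 - (86 + 1) = 2 - 1*87 = 2 - 87 = -85)
1/(L(-176, -156) - 64823) = 1/(-85 - 64823) = 1/(-64908) = -1/64908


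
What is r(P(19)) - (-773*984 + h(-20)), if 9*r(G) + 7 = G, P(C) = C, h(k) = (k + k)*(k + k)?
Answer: 2277100/3 ≈ 7.5903e+5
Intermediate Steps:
h(k) = 4*k**2 (h(k) = (2*k)*(2*k) = 4*k**2)
r(G) = -7/9 + G/9
r(P(19)) - (-773*984 + h(-20)) = (-7/9 + (1/9)*19) - (-773*984 + 4*(-20)**2) = (-7/9 + 19/9) - (-760632 + 4*400) = 4/3 - (-760632 + 1600) = 4/3 - 1*(-759032) = 4/3 + 759032 = 2277100/3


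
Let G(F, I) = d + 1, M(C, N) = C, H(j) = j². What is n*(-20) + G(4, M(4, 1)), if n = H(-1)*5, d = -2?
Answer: -101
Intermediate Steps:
G(F, I) = -1 (G(F, I) = -2 + 1 = -1)
n = 5 (n = (-1)²*5 = 1*5 = 5)
n*(-20) + G(4, M(4, 1)) = 5*(-20) - 1 = -100 - 1 = -101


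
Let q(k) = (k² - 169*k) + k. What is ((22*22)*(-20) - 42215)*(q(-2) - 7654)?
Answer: 379560030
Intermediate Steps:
q(k) = k² - 168*k
((22*22)*(-20) - 42215)*(q(-2) - 7654) = ((22*22)*(-20) - 42215)*(-2*(-168 - 2) - 7654) = (484*(-20) - 42215)*(-2*(-170) - 7654) = (-9680 - 42215)*(340 - 7654) = -51895*(-7314) = 379560030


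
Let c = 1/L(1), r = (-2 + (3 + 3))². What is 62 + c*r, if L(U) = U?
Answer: 78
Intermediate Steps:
r = 16 (r = (-2 + 6)² = 4² = 16)
c = 1 (c = 1/1 = 1)
62 + c*r = 62 + 1*16 = 62 + 16 = 78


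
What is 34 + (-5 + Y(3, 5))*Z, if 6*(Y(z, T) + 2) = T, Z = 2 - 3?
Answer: 241/6 ≈ 40.167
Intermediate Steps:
Z = -1
Y(z, T) = -2 + T/6
34 + (-5 + Y(3, 5))*Z = 34 + (-5 + (-2 + (⅙)*5))*(-1) = 34 + (-5 + (-2 + ⅚))*(-1) = 34 + (-5 - 7/6)*(-1) = 34 - 37/6*(-1) = 34 + 37/6 = 241/6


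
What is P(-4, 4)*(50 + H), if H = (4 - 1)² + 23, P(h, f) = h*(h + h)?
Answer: 2624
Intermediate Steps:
P(h, f) = 2*h² (P(h, f) = h*(2*h) = 2*h²)
H = 32 (H = 3² + 23 = 9 + 23 = 32)
P(-4, 4)*(50 + H) = (2*(-4)²)*(50 + 32) = (2*16)*82 = 32*82 = 2624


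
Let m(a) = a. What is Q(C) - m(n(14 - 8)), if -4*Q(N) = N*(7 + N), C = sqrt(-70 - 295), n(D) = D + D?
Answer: 317/4 - 7*I*sqrt(365)/4 ≈ 79.25 - 33.434*I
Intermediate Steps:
n(D) = 2*D
C = I*sqrt(365) (C = sqrt(-365) = I*sqrt(365) ≈ 19.105*I)
Q(N) = -N*(7 + N)/4
Q(C) - m(n(14 - 8)) = -I*sqrt(365)*(7 + I*sqrt(365))/4 - 2*(14 - 8) = -I*sqrt(365)*(7 + I*sqrt(365))/4 - 2*6 = -I*sqrt(365)*(7 + I*sqrt(365))/4 - 1*12 = -I*sqrt(365)*(7 + I*sqrt(365))/4 - 12 = -12 - I*sqrt(365)*(7 + I*sqrt(365))/4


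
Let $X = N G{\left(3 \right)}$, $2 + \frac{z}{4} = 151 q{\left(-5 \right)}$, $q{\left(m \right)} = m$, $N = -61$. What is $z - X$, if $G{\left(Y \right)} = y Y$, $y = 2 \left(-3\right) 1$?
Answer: $-4126$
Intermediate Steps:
$y = -6$ ($y = \left(-6\right) 1 = -6$)
$G{\left(Y \right)} = - 6 Y$
$z = -3028$ ($z = -8 + 4 \cdot 151 \left(-5\right) = -8 + 4 \left(-755\right) = -8 - 3020 = -3028$)
$X = 1098$ ($X = - 61 \left(\left(-6\right) 3\right) = \left(-61\right) \left(-18\right) = 1098$)
$z - X = -3028 - 1098 = -4126$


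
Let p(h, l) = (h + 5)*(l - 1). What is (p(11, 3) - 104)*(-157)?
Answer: 11304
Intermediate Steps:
p(h, l) = (-1 + l)*(5 + h) (p(h, l) = (5 + h)*(-1 + l) = (-1 + l)*(5 + h))
(p(11, 3) - 104)*(-157) = ((-5 - 1*11 + 5*3 + 11*3) - 104)*(-157) = ((-5 - 11 + 15 + 33) - 104)*(-157) = (32 - 104)*(-157) = -72*(-157) = 11304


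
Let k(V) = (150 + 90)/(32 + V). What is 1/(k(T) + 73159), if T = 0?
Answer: 2/146333 ≈ 1.3667e-5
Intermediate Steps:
k(V) = 240/(32 + V)
1/(k(T) + 73159) = 1/(240/(32 + 0) + 73159) = 1/(240/32 + 73159) = 1/(240*(1/32) + 73159) = 1/(15/2 + 73159) = 1/(146333/2) = 2/146333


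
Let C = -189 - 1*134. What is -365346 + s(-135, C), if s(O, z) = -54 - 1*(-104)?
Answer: -365296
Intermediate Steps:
C = -323 (C = -189 - 134 = -323)
s(O, z) = 50 (s(O, z) = -54 + 104 = 50)
-365346 + s(-135, C) = -365346 + 50 = -365296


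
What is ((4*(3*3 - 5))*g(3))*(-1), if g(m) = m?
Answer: -48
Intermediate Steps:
((4*(3*3 - 5))*g(3))*(-1) = ((4*(3*3 - 5))*3)*(-1) = ((4*(9 - 5))*3)*(-1) = ((4*4)*3)*(-1) = (16*3)*(-1) = 48*(-1) = -48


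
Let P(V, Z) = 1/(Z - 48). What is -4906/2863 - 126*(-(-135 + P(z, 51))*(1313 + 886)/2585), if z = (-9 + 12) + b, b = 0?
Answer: -106838747426/7400855 ≈ -14436.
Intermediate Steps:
z = 3 (z = (-9 + 12) + 0 = 3 + 0 = 3)
P(V, Z) = 1/(-48 + Z)
-4906/2863 - 126*(-(-135 + P(z, 51))*(1313 + 886)/2585) = -4906/2863 - 126*(-(-135 + 1/(-48 + 51))*(1313 + 886)/2585) = -4906*1/2863 - 126/((-2585*1/(2199*(-135 + 1/3)))) = -4906/2863 - 126/((-2585*1/(2199*(-135 + 1/3)))) = -4906/2863 - 126/((-2585/(2199*(-404/3)))) = -4906/2863 - 126/((-2585/(-296132))) = -4906/2863 - 126/((-2585*(-1/296132))) = -4906/2863 - 126/2585/296132 = -4906/2863 - 126*296132/2585 = -4906/2863 - 37312632/2585 = -106838747426/7400855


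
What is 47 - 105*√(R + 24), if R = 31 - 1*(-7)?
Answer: 47 - 105*√62 ≈ -779.77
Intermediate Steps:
R = 38 (R = 31 + 7 = 38)
47 - 105*√(R + 24) = 47 - 105*√(38 + 24) = 47 - 105*√62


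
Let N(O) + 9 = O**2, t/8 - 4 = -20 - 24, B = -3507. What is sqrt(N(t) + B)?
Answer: 2*sqrt(24721) ≈ 314.46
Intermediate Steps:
t = -320 (t = 32 + 8*(-20 - 24) = 32 + 8*(-44) = 32 - 352 = -320)
N(O) = -9 + O**2
sqrt(N(t) + B) = sqrt((-9 + (-320)**2) - 3507) = sqrt((-9 + 102400) - 3507) = sqrt(102391 - 3507) = sqrt(98884) = 2*sqrt(24721)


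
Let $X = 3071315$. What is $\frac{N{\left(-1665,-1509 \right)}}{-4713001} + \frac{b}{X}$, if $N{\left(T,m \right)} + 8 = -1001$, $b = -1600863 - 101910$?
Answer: $- \frac{8022071894938}{14475110666315} \approx -0.5542$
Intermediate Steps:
$b = -1702773$ ($b = -1600863 - 101910 = -1702773$)
$N{\left(T,m \right)} = -1009$ ($N{\left(T,m \right)} = -8 - 1001 = -1009$)
$\frac{N{\left(-1665,-1509 \right)}}{-4713001} + \frac{b}{X} = - \frac{1009}{-4713001} - \frac{1702773}{3071315} = \left(-1009\right) \left(- \frac{1}{4713001}\right) - \frac{1702773}{3071315} = \frac{1009}{4713001} - \frac{1702773}{3071315} = - \frac{8022071894938}{14475110666315}$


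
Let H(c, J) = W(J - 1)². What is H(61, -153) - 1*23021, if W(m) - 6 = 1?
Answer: -22972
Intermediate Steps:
W(m) = 7 (W(m) = 6 + 1 = 7)
H(c, J) = 49 (H(c, J) = 7² = 49)
H(61, -153) - 1*23021 = 49 - 1*23021 = 49 - 23021 = -22972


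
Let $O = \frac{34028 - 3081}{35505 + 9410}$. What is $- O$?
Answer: $- \frac{30947}{44915} \approx -0.68901$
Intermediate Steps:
$O = \frac{30947}{44915} \approx 0.68901$
$- O = \left(-1\right) \frac{30947}{44915} = - \frac{30947}{44915}$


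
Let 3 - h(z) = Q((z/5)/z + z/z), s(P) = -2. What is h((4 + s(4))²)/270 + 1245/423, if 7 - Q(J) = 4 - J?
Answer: 31078/10575 ≈ 2.9388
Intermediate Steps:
Q(J) = 3 + J (Q(J) = 7 - (4 - J) = 7 + (-4 + J) = 3 + J)
h(z) = -6/5 (h(z) = 3 - (3 + ((z/5)/z + z/z)) = 3 - (3 + ((z*(⅕))/z + 1)) = 3 - (3 + ((z/5)/z + 1)) = 3 - (3 + (⅕ + 1)) = 3 - (3 + 6/5) = 3 - 1*21/5 = 3 - 21/5 = -6/5)
h((4 + s(4))²)/270 + 1245/423 = -6/5/270 + 1245/423 = -6/5*1/270 + 1245*(1/423) = -1/225 + 415/141 = 31078/10575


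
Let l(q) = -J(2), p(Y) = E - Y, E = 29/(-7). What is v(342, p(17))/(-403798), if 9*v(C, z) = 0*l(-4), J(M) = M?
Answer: 0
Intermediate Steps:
E = -29/7 (E = 29*(-⅐) = -29/7 ≈ -4.1429)
p(Y) = -29/7 - Y
l(q) = -2 (l(q) = -1*2 = -2)
v(C, z) = 0 (v(C, z) = (0*(-2))/9 = (⅑)*0 = 0)
v(342, p(17))/(-403798) = 0/(-403798) = 0*(-1/403798) = 0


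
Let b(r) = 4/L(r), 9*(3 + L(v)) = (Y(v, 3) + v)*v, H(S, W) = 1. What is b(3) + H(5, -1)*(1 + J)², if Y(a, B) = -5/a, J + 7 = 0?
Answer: 792/23 ≈ 34.435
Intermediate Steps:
J = -7 (J = -7 + 0 = -7)
L(v) = -3 + v*(v - 5/v)/9 (L(v) = -3 + ((-5/v + v)*v)/9 = -3 + ((v - 5/v)*v)/9 = -3 + (v*(v - 5/v))/9 = -3 + v*(v - 5/v)/9)
b(r) = 4/(-32/9 + r²/9)
b(3) + H(5, -1)*(1 + J)² = 36/(-32 + 3²) + 1*(1 - 7)² = 36/(-32 + 9) + 1*(-6)² = 36/(-23) + 1*36 = 36*(-1/23) + 36 = -36/23 + 36 = 792/23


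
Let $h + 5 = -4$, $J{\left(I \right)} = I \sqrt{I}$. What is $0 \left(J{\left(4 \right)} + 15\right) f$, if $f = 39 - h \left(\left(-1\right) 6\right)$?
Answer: $0$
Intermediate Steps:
$J{\left(I \right)} = I^{\frac{3}{2}}$
$h = -9$ ($h = -5 - 4 = -9$)
$f = -15$ ($f = 39 - - 9 \left(\left(-1\right) 6\right) = 39 - \left(-9\right) \left(-6\right) = 39 - 54 = -15$)
$0 \left(J{\left(4 \right)} + 15\right) f = 0 \left(4^{\frac{3}{2}} + 15\right) \left(-15\right) = 0 \left(8 + 15\right) \left(-15\right) = 0 \cdot 23 \left(-15\right) = 0 \left(-15\right) = 0$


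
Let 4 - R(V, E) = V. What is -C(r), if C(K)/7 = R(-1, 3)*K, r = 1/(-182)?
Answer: 5/26 ≈ 0.19231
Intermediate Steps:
r = -1/182 ≈ -0.0054945
R(V, E) = 4 - V
C(K) = 35*K (C(K) = 7*((4 - 1*(-1))*K) = 7*((4 + 1)*K) = 7*(5*K) = 35*K)
-C(r) = -35*(-1)/182 = -1*(-5/26) = 5/26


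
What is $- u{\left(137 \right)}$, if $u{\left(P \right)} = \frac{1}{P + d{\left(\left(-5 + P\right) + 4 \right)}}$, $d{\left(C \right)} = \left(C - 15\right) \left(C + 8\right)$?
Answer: $- \frac{1}{17561} \approx -5.6944 \cdot 10^{-5}$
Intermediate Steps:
$d{\left(C \right)} = \left(-15 + C\right) \left(8 + C\right)$
$u{\left(P \right)} = \frac{1}{-113 + \left(-1 + P\right)^{2} - 6 P}$ ($u{\left(P \right)} = \frac{1}{P - \left(120 - \left(\left(-5 + P\right) + 4\right)^{2} + 7 \left(\left(-5 + P\right) + 4\right)\right)} = \frac{1}{P - \left(120 - \left(-1 + P\right)^{2} + 7 \left(-1 + P\right)\right)} = \frac{1}{P - \left(113 - \left(-1 + P\right)^{2} + 7 P\right)} = \frac{1}{-113 + \left(-1 + P\right)^{2} - 6 P}$)
$- u{\left(137 \right)} = - \frac{1}{-112 + 137^{2} - 1096} = - \frac{1}{-112 + 18769 - 1096} = - \frac{1}{17561}$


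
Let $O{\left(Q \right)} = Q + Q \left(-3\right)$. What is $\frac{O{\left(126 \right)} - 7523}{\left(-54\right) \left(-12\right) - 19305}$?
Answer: $\frac{7775}{18657} \approx 0.41673$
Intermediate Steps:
$O{\left(Q \right)} = - 2 Q$ ($O{\left(Q \right)} = Q - 3 Q = - 2 Q$)
$\frac{O{\left(126 \right)} - 7523}{\left(-54\right) \left(-12\right) - 19305} = \frac{\left(-2\right) 126 - 7523}{\left(-54\right) \left(-12\right) - 19305} = \frac{-252 - 7523}{648 - 19305} = - \frac{7775}{-18657} = \left(-7775\right) \left(- \frac{1}{18657}\right) = \frac{7775}{18657}$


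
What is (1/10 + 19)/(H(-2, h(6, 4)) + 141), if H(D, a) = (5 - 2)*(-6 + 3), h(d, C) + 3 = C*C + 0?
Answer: 191/1320 ≈ 0.14470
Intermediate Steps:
h(d, C) = -3 + C² (h(d, C) = -3 + (C*C + 0) = -3 + (C² + 0) = -3 + C²)
H(D, a) = -9 (H(D, a) = 3*(-3) = -9)
(1/10 + 19)/(H(-2, h(6, 4)) + 141) = (1/10 + 19)/(-9 + 141) = (⅒ + 19)/132 = (191/10)*(1/132) = 191/1320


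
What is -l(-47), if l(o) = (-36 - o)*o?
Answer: 517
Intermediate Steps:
l(o) = o*(-36 - o)
-l(-47) = -(-1)*(-47)*(36 - 47) = -(-1)*(-47)*(-11) = -1*(-517) = 517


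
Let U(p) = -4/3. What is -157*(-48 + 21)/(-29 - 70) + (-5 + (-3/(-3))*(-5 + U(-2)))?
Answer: -1787/33 ≈ -54.151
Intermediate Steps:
U(p) = -4/3 (U(p) = -4*1/3 = -4/3)
-157*(-48 + 21)/(-29 - 70) + (-5 + (-3/(-3))*(-5 + U(-2))) = -157*(-48 + 21)/(-29 - 70) + (-5 + (-3/(-3))*(-5 - 4/3)) = -(-4239)/(-99) + (-5 - 3*(-1/3)*(-19/3)) = -(-4239)*(-1)/99 + (-5 + 1*(-19/3)) = -157*3/11 + (-5 - 19/3) = -471/11 - 34/3 = -1787/33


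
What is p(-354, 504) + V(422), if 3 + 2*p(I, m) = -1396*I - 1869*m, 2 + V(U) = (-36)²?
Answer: -445207/2 ≈ -2.2260e+5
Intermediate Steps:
V(U) = 1294 (V(U) = -2 + (-36)² = -2 + 1296 = 1294)
p(I, m) = -3/2 - 698*I - 1869*m/2 (p(I, m) = -3/2 + (-1396*I - 1869*m)/2 = -3/2 + (-1869*m - 1396*I)/2 = -3/2 + (-698*I - 1869*m/2) = -3/2 - 698*I - 1869*m/2)
p(-354, 504) + V(422) = (-3/2 - 698*(-354) - 1869/2*504) + 1294 = (-3/2 + 247092 - 470988) + 1294 = -447795/2 + 1294 = -445207/2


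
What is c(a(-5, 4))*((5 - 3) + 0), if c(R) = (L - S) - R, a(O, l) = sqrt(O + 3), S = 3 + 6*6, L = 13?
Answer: -52 - 2*I*sqrt(2) ≈ -52.0 - 2.8284*I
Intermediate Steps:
S = 39 (S = 3 + 36 = 39)
a(O, l) = sqrt(3 + O)
c(R) = -26 - R (c(R) = (13 - 1*39) - R = (13 - 39) - R = -26 - R)
c(a(-5, 4))*((5 - 3) + 0) = (-26 - sqrt(3 - 5))*((5 - 3) + 0) = (-26 - sqrt(-2))*(2 + 0) = (-26 - I*sqrt(2))*2 = -52 - 2*I*sqrt(2)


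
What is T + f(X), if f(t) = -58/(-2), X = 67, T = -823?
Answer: -794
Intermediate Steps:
f(t) = 29 (f(t) = -58*(-½) = 29)
T + f(X) = -823 + 29 = -794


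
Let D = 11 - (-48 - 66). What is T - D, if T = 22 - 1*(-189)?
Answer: 86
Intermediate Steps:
T = 211 (T = 22 + 189 = 211)
D = 125 (D = 11 - 1*(-114) = 11 + 114 = 125)
T - D = 211 - 1*125 = 211 - 125 = 86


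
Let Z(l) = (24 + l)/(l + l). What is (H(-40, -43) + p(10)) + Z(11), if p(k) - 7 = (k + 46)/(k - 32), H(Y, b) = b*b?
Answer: 40811/22 ≈ 1855.0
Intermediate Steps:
H(Y, b) = b²
p(k) = 7 + (46 + k)/(-32 + k) (p(k) = 7 + (k + 46)/(k - 32) = 7 + (46 + k)/(-32 + k))
Z(l) = (24 + l)/(2*l) (Z(l) = (24 + l)/((2*l)) = (24 + l)*(1/(2*l)) = (24 + l)/(2*l))
(H(-40, -43) + p(10)) + Z(11) = ((-43)² + 2*(-89 + 4*10)/(-32 + 10)) + (½)*(24 + 11)/11 = (1849 + 2*(-89 + 40)/(-22)) + (½)*(1/11)*35 = (1849 + 2*(-1/22)*(-49)) + 35/22 = (1849 + 49/11) + 35/22 = 20388/11 + 35/22 = 40811/22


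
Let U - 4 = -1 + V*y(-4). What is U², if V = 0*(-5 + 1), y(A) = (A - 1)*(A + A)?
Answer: 9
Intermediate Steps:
y(A) = 2*A*(-1 + A) (y(A) = (-1 + A)*(2*A) = 2*A*(-1 + A))
V = 0 (V = 0*(-4) = 0)
U = 3 (U = 4 + (-1 + 0*(2*(-4)*(-1 - 4))) = 4 + (-1 + 0*(2*(-4)*(-5))) = 4 + (-1 + 0*40) = 4 + (-1 + 0) = 4 - 1 = 3)
U² = 3² = 9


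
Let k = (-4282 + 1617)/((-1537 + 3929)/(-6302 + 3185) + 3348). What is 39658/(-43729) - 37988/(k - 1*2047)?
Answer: 2354899227145562/133469160493151 ≈ 17.644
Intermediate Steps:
k = -8306805/10433324 (k = -2665/(2392/(-3117) + 3348) = -2665/(2392*(-1/3117) + 3348) = -2665/(-2392/3117 + 3348) = -2665/10433324/3117 = -2665*3117/10433324 = -8306805/10433324 ≈ -0.79618)
39658/(-43729) - 37988/(k - 1*2047) = 39658/(-43729) - 37988/(-8306805/10433324 - 1*2047) = 39658*(-1/43729) - 37988/(-8306805/10433324 - 2047) = -39658/43729 - 37988/(-21365321033/10433324) = -39658/43729 - 37988*(-10433324/21365321033) = -39658/43729 + 396341112112/21365321033 = 2354899227145562/133469160493151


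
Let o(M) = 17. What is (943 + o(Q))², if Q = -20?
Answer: 921600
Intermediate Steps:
(943 + o(Q))² = (943 + 17)² = 960² = 921600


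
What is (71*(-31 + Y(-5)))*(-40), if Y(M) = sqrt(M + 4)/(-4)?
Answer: 88040 + 710*I ≈ 88040.0 + 710.0*I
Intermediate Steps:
Y(M) = -sqrt(4 + M)/4 (Y(M) = sqrt(4 + M)*(-1/4) = -sqrt(4 + M)/4)
(71*(-31 + Y(-5)))*(-40) = (71*(-31 - sqrt(4 - 5)/4))*(-40) = (71*(-31 - I/4))*(-40) = (-2201 - 71*I/4)*(-40) = 88040 + 710*I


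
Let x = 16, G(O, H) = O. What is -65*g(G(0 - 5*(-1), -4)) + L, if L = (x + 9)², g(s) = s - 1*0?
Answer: 300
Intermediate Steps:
g(s) = s (g(s) = s + 0 = s)
L = 625 (L = (16 + 9)² = 25² = 625)
-65*g(G(0 - 5*(-1), -4)) + L = -65*(0 - 5*(-1)) + 625 = -65*(0 + 5) + 625 = -65*5 + 625 = -325 + 625 = 300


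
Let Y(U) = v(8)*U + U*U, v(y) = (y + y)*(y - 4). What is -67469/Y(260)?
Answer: -67469/84240 ≈ -0.80091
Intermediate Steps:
v(y) = 2*y*(-4 + y) (v(y) = (2*y)*(-4 + y) = 2*y*(-4 + y))
Y(U) = U² + 64*U (Y(U) = (2*8*(-4 + 8))*U + U*U = (2*8*4)*U + U² = 64*U + U² = U² + 64*U)
-67469/Y(260) = -67469*1/(260*(64 + 260)) = -67469/(260*324) = -67469/84240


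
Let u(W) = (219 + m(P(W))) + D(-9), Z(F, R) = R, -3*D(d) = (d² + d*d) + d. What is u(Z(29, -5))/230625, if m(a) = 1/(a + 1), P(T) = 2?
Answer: 101/138375 ≈ 0.00072990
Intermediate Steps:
D(d) = -2*d²/3 - d/3 (D(d) = -((d² + d*d) + d)/3 = -((d² + d²) + d)/3 = -(2*d² + d)/3 = -(d + 2*d²)/3 = -2*d²/3 - d/3)
m(a) = 1/(1 + a)
u(W) = 505/3 (u(W) = (219 + 1/(1 + 2)) - ⅓*(-9)*(1 + 2*(-9)) = (219 + 1/3) - ⅓*(-9)*(1 - 18) = (219 + ⅓) - ⅓*(-9)*(-17) = 658/3 - 51 = 505/3)
u(Z(29, -5))/230625 = (505/3)/230625 = (505/3)*(1/230625) = 101/138375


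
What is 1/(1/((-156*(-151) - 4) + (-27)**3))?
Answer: 3869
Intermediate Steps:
1/(1/((-156*(-151) - 4) + (-27)**3)) = 1/(1/((23556 - 4) - 19683)) = 1/(1/(23552 - 19683)) = 1/(1/3869) = 3869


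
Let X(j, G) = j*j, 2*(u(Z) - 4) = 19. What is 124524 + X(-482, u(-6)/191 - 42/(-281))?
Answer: 356848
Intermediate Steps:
u(Z) = 27/2 (u(Z) = 4 + (½)*19 = 4 + 19/2 = 27/2)
X(j, G) = j²
124524 + X(-482, u(-6)/191 - 42/(-281)) = 124524 + (-482)² = 124524 + 232324 = 356848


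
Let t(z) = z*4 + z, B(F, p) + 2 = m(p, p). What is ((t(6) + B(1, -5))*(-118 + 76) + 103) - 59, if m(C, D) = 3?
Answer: -1258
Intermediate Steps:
B(F, p) = 1 (B(F, p) = -2 + 3 = 1)
t(z) = 5*z (t(z) = 4*z + z = 5*z)
((t(6) + B(1, -5))*(-118 + 76) + 103) - 59 = ((5*6 + 1)*(-118 + 76) + 103) - 59 = ((30 + 1)*(-42) + 103) - 59 = (31*(-42) + 103) - 59 = (-1302 + 103) - 59 = -1199 - 59 = -1258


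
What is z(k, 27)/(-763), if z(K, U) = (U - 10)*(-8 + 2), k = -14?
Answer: 102/763 ≈ 0.13368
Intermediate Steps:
z(K, U) = 60 - 6*U (z(K, U) = (-10 + U)*(-6) = 60 - 6*U)
z(k, 27)/(-763) = (60 - 6*27)/(-763) = (60 - 162)*(-1/763) = -102*(-1/763) = 102/763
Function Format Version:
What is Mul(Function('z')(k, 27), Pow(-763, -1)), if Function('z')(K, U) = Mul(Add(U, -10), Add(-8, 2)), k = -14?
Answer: Rational(102, 763) ≈ 0.13368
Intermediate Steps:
Function('z')(K, U) = Add(60, Mul(-6, U)) (Function('z')(K, U) = Mul(Add(-10, U), -6) = Add(60, Mul(-6, U)))
Mul(Function('z')(k, 27), Pow(-763, -1)) = Mul(Add(60, Mul(-6, 27)), Pow(-763, -1)) = Mul(Add(60, -162), Rational(-1, 763)) = Mul(-102, Rational(-1, 763)) = Rational(102, 763)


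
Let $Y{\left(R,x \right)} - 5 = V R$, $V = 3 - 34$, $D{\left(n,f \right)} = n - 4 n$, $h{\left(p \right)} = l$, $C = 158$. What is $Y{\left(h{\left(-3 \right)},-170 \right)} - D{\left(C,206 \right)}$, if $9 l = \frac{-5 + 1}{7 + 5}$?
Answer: $\frac{12964}{27} \approx 480.15$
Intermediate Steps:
$l = - \frac{1}{27}$ ($l = \frac{\left(-5 + 1\right) \frac{1}{7 + 5}}{9} = \frac{\left(-4\right) \frac{1}{12}}{9} = \frac{1}{9} \left(- \frac{1}{3}\right) = - \frac{1}{27} \approx -0.037037$)
$h{\left(p \right)} = - \frac{1}{27}$
$D{\left(n,f \right)} = - 3 n$
$V = -31$
$Y{\left(R,x \right)} = 5 - 31 R$
$Y{\left(h{\left(-3 \right)},-170 \right)} - D{\left(C,206 \right)} = \left(5 - - \frac{31}{27}\right) - \left(-3\right) 158 = \left(5 + \frac{31}{27}\right) - -474 = \frac{166}{27} + 474 = \frac{12964}{27}$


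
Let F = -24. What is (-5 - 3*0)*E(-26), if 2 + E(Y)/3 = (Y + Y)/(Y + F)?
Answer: 72/5 ≈ 14.400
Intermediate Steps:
E(Y) = -6 + 6*Y/(-24 + Y) (E(Y) = -6 + 3*((Y + Y)/(Y - 24)) = -6 + 3*((2*Y)/(-24 + Y)) = -6 + 3*(2*Y/(-24 + Y)) = -6 + 6*Y/(-24 + Y))
(-5 - 3*0)*E(-26) = (-5 - 3*0)*(144/(-24 - 26)) = (-5 + 0)*(144/(-50)) = -720*(-1)/50 = -5*(-72/25) = 72/5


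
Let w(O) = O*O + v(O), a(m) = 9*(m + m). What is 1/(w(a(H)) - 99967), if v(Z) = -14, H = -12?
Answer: -1/53325 ≈ -1.8753e-5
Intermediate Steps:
a(m) = 18*m (a(m) = 9*(2*m) = 18*m)
w(O) = -14 + O² (w(O) = O*O - 14 = O² - 14 = -14 + O²)
1/(w(a(H)) - 99967) = 1/((-14 + (18*(-12))²) - 99967) = 1/((-14 + (-216)²) - 99967) = 1/((-14 + 46656) - 99967) = 1/(46642 - 99967) = 1/(-53325) = -1/53325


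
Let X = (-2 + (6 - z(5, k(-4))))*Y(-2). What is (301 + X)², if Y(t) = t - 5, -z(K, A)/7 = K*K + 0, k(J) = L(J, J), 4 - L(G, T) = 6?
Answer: 906304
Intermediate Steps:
L(G, T) = -2 (L(G, T) = 4 - 1*6 = 4 - 6 = -2)
k(J) = -2
z(K, A) = -7*K² (z(K, A) = -7*(K*K + 0) = -7*(K² + 0) = -7*K²)
Y(t) = -5 + t
X = -1253 (X = (-2 + (6 - (-7)*5²))*(-5 - 2) = (-2 + (6 - (-7)*25))*(-7) = (-2 + (6 - 1*(-175)))*(-7) = (-2 + (6 + 175))*(-7) = (-2 + 181)*(-7) = 179*(-7) = -1253)
(301 + X)² = (301 - 1253)² = (-952)² = 906304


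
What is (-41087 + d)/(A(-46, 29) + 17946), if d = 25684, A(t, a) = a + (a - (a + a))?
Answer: -15403/17946 ≈ -0.85830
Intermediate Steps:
A(t, a) = 0 (A(t, a) = a + (a - 2*a) = a - a = 0)
(-41087 + d)/(A(-46, 29) + 17946) = (-41087 + 25684)/(0 + 17946) = -15403/17946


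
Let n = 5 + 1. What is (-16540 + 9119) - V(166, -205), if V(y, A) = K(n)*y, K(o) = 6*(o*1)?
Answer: -13397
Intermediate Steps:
n = 6
K(o) = 6*o
V(y, A) = 36*y (V(y, A) = (6*6)*y = 36*y)
(-16540 + 9119) - V(166, -205) = (-16540 + 9119) - 36*166 = -7421 - 1*5976 = -7421 - 5976 = -13397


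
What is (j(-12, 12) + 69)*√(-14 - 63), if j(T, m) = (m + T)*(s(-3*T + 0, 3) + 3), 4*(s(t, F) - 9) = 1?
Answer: 69*I*√77 ≈ 605.47*I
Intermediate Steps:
s(t, F) = 37/4 (s(t, F) = 9 + (¼)*1 = 9 + ¼ = 37/4)
j(T, m) = 49*T/4 + 49*m/4 (j(T, m) = (m + T)*(37/4 + 3) = (T + m)*(49/4) = 49*T/4 + 49*m/4)
(j(-12, 12) + 69)*√(-14 - 63) = (((49/4)*(-12) + (49/4)*12) + 69)*√(-14 - 63) = ((-147 + 147) + 69)*√(-77) = (0 + 69)*(I*√77) = 69*(I*√77) = 69*I*√77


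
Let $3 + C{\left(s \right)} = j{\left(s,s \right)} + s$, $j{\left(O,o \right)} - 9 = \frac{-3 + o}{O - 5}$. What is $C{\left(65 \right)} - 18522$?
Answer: $- \frac{553499}{30} \approx -18450.0$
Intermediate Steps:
$j{\left(O,o \right)} = 9 + \frac{-3 + o}{-5 + O}$ ($j{\left(O,o \right)} = 9 + \frac{-3 + o}{O - 5} = 9 + \frac{-3 + o}{-5 + O}$)
$C{\left(s \right)} = -3 + s + \frac{-48 + 10 s}{-5 + s}$ ($C{\left(s \right)} = -3 + \left(\frac{-48 + s + 9 s}{-5 + s} + s\right) = -3 + \left(\frac{-48 + 10 s}{-5 + s} + s\right) = -3 + \left(s + \frac{-48 + 10 s}{-5 + s}\right) = -3 + s + \frac{-48 + 10 s}{-5 + s}$)
$C{\left(65 \right)} - 18522 = \frac{-33 + 65^{2} + 2 \cdot 65}{-5 + 65} - 18522 = \frac{-33 + 4225 + 130}{60} - 18522 = \frac{1}{60} \cdot 4322 - 18522 = \frac{2161}{30} - 18522 = - \frac{553499}{30}$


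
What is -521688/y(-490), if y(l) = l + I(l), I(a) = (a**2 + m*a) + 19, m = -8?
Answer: -173896/81183 ≈ -2.1420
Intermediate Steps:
I(a) = 19 + a**2 - 8*a (I(a) = (a**2 - 8*a) + 19 = 19 + a**2 - 8*a)
y(l) = 19 + l**2 - 7*l (y(l) = l + (19 + l**2 - 8*l) = 19 + l**2 - 7*l)
-521688/y(-490) = -521688/(19 + (-490)**2 - 7*(-490)) = -521688/(19 + 240100 + 3430) = -521688/243549 = -521688*1/243549 = -173896/81183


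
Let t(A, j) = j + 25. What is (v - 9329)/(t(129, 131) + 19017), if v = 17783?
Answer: 2818/6391 ≈ 0.44093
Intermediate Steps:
t(A, j) = 25 + j
(v - 9329)/(t(129, 131) + 19017) = (17783 - 9329)/((25 + 131) + 19017) = 8454/(156 + 19017) = 8454/19173 = 8454*(1/19173) = 2818/6391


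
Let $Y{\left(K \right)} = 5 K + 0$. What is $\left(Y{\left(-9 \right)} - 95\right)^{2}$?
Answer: $19600$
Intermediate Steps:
$Y{\left(K \right)} = 5 K$
$\left(Y{\left(-9 \right)} - 95\right)^{2} = \left(5 \left(-9\right) - 95\right)^{2} = \left(-45 - 95\right)^{2} = \left(-140\right)^{2} = 19600$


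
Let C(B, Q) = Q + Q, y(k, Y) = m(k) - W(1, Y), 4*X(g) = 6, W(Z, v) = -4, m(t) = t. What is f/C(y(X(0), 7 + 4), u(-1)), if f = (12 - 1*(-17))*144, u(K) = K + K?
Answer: -1044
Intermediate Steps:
u(K) = 2*K
X(g) = 3/2 (X(g) = (¼)*6 = 3/2)
y(k, Y) = 4 + k (y(k, Y) = k - 1*(-4) = k + 4 = 4 + k)
C(B, Q) = 2*Q
f = 4176 (f = (12 + 17)*144 = 29*144 = 4176)
f/C(y(X(0), 7 + 4), u(-1)) = 4176/((2*(2*(-1)))) = 4176/((2*(-2))) = 4176/(-4) = 4176*(-¼) = -1044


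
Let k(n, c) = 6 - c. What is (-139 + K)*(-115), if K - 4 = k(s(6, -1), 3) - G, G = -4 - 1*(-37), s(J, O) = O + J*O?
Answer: 18975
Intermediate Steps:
G = 33 (G = -4 + 37 = 33)
K = -26 (K = 4 + ((6 - 1*3) - 1*33) = 4 + ((6 - 3) - 33) = 4 + (3 - 33) = 4 - 30 = -26)
(-139 + K)*(-115) = (-139 - 26)*(-115) = -165*(-115) = 18975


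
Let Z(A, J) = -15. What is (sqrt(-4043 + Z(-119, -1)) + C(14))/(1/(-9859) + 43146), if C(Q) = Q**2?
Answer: 276052/60768059 + 9859*I*sqrt(4058)/425376413 ≈ 0.0045427 + 0.0014764*I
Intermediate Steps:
(sqrt(-4043 + Z(-119, -1)) + C(14))/(1/(-9859) + 43146) = (sqrt(-4043 - 15) + 14**2)/(1/(-9859) + 43146) = (sqrt(-4058) + 196)/(-1/9859 + 43146) = (I*sqrt(4058) + 196)/(425376413/9859) = (196 + I*sqrt(4058))*(9859/425376413) = 276052/60768059 + 9859*I*sqrt(4058)/425376413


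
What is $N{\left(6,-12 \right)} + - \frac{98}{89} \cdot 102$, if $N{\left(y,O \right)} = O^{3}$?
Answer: $- \frac{163788}{89} \approx -1840.3$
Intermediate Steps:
$N{\left(6,-12 \right)} + - \frac{98}{89} \cdot 102 = \left(-12\right)^{3} + - \frac{98}{89} \cdot 102 = -1728 + \left(-98\right) \frac{1}{89} \cdot 102 = -1728 - \frac{9996}{89} = - \frac{163788}{89}$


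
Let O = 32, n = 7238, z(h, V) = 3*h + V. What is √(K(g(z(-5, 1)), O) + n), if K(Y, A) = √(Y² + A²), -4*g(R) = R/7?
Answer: √(28952 + 2*√4097)/2 ≈ 85.264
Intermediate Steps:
z(h, V) = V + 3*h
g(R) = -R/28 (g(R) = -R/(4*7) = -R/28)
K(Y, A) = √(A² + Y²)
√(K(g(z(-5, 1)), O) + n) = √(√(32² + (-(1 + 3*(-5))/28)²) + 7238) = √(√(1024 + (-(1 - 15)/28)²) + 7238) = √(√(1024 + (-1/28*(-14))²) + 7238) = √(√(1024 + (½)²) + 7238) = √(√(1024 + ¼) + 7238) = √(√(4097/4) + 7238) = √(√4097/2 + 7238) = √(7238 + √4097/2)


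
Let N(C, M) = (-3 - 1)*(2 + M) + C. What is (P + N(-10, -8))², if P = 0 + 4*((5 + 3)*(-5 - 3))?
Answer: 58564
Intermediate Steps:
N(C, M) = -8 + C - 4*M (N(C, M) = -4*(2 + M) + C = (-8 - 4*M) + C = -8 + C - 4*M)
P = -256 (P = 0 + 4*(8*(-8)) = 0 + 4*(-64) = 0 - 256 = -256)
(P + N(-10, -8))² = (-256 + (-8 - 10 - 4*(-8)))² = (-256 + (-8 - 10 + 32))² = (-256 + 14)² = (-242)² = 58564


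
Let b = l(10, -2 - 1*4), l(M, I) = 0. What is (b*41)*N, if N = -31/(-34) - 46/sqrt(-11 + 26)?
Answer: 0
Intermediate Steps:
N = 31/34 - 46*sqrt(15)/15 (N = -31*(-1/34) - 46*sqrt(15)/15 = 31/34 - 46*sqrt(15)/15 ≈ -10.965)
b = 0
(b*41)*N = (0*41)*(31/34 - 46*sqrt(15)/15) = 0*(31/34 - 46*sqrt(15)/15) = 0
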